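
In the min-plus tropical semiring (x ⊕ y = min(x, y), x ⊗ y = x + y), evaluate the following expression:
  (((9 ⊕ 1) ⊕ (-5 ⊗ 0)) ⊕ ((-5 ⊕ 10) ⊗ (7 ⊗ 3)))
(((9 ⊕ 1) ⊕ (-5 ⊗ 0)) ⊕ ((-5 ⊕ 10) ⊗ (7 ⊗ 3))) = -5

Expand innermost to outermost. Recall ⊕ takes the minimum of its arguments and ⊗ takes their sum. Working out the expression (((9 ⊕ 1) ⊕ (-5 ⊗ 0)) ⊕ ((-5 ⊕ 10) ⊗ (7 ⊗ 3))) gives -5.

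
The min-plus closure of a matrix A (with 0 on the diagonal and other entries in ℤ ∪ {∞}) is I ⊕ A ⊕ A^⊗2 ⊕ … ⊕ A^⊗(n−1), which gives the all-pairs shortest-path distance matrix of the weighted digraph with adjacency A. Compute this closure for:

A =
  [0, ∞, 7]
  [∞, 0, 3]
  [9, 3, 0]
Closure =
  [0, 10, 7]
  [12, 0, 3]
  [9, 3, 0]

This is the Floyd-Warshall all-pairs shortest-path computation. For each intermediate vertex k = 0, 1, …, 2, update dist[i][j] ← min(dist[i][j], dist[i][k] + dist[k][j]). The final matrix gives, for each (i, j), the minimum total weight of any directed path from i to j (possibly empty when i = j).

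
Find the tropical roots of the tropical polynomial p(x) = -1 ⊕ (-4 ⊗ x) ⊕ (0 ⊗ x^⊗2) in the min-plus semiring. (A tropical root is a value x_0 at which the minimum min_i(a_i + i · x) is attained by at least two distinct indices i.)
Roots: {-4, 3}

Each tropical root is a break point of the lower envelope of the lines y = a_i + i · x (there are 3 lines, with slopes 0, 1, ..., 2). Only the lines that attain the minimum somewhere contribute to roots; other lines are dominated. Here the surviving (envelope) indices are i = 2, i = 1, i = 0.
Intersections between consecutive envelope lines give the roots: for adjacent envelope indices i < j the intersection is x = (a_i − a_j) / (j − i). Reading off the sorted break points: {-4, 3}.
Verification: at each break x_0, at least two indices attain the minimum of min_i(a_i + i · x_0).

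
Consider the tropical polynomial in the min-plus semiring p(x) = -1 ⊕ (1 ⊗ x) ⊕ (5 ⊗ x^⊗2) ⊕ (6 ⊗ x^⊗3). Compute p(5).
p(5) = -1

A tropical monomial a ⊗ x^⊗i evaluates to a + i · x. Evaluating each term at x = 5:
  Term 0 contributes -1 + 0 · 5 = -1
  Term 1 contributes 1 + 1 · 5 = 6
  Term 2 contributes 5 + 2 · 5 = 15
  Term 3 contributes 6 + 3 · 5 = 21
p(5) = ⊕ of these = min[-1, 6, 15, 21] = -1.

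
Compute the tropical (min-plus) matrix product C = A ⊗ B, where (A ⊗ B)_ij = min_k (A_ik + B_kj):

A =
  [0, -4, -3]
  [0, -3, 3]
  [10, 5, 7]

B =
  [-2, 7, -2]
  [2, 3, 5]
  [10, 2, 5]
A ⊗ B =
  [-2, -1, -2]
  [-2, 0, -2]
  [7, 8, 8]

Apply the min-plus product entry-by-entry:
  C[0][0] = min over k of (A[0][0] + B[0][0] = 0 + -2 = -2, A[0][1] + B[1][0] = -4 + 2 = -2, A[0][2] + B[2][0] = -3 + 10 = 7) = -2 (attained at k = 0)
  C[0][1] = min over k of (A[0][0] + B[0][1] = 0 + 7 = 7, A[0][1] + B[1][1] = -4 + 3 = -1, A[0][2] + B[2][1] = -3 + 2 = -1) = -1 (attained at k = 1)
  C[0][2] = min over k of (A[0][0] + B[0][2] = 0 + -2 = -2, A[0][1] + B[1][2] = -4 + 5 = 1, A[0][2] + B[2][2] = -3 + 5 = 2) = -2 (attained at k = 0)
  C[1][0] = min over k of (A[1][0] + B[0][0] = 0 + -2 = -2, A[1][1] + B[1][0] = -3 + 2 = -1, A[1][2] + B[2][0] = 3 + 10 = 13) = -2 (attained at k = 0)
  C[1][1] = min over k of (A[1][0] + B[0][1] = 0 + 7 = 7, A[1][1] + B[1][1] = -3 + 3 = 0, A[1][2] + B[2][1] = 3 + 2 = 5) = 0 (attained at k = 1)
  C[1][2] = min over k of (A[1][0] + B[0][2] = 0 + -2 = -2, A[1][1] + B[1][2] = -3 + 5 = 2, A[1][2] + B[2][2] = 3 + 5 = 8) = -2 (attained at k = 0)
  C[2][0] = min over k of (A[2][0] + B[0][0] = 10 + -2 = 8, A[2][1] + B[1][0] = 5 + 2 = 7, A[2][2] + B[2][0] = 7 + 10 = 17) = 7 (attained at k = 1)
  C[2][1] = min over k of (A[2][0] + B[0][1] = 10 + 7 = 17, A[2][1] + B[1][1] = 5 + 3 = 8, A[2][2] + B[2][1] = 7 + 2 = 9) = 8 (attained at k = 1)
  C[2][2] = min over k of (A[2][0] + B[0][2] = 10 + -2 = 8, A[2][1] + B[1][2] = 5 + 5 = 10, A[2][2] + B[2][2] = 7 + 5 = 12) = 8 (attained at k = 0)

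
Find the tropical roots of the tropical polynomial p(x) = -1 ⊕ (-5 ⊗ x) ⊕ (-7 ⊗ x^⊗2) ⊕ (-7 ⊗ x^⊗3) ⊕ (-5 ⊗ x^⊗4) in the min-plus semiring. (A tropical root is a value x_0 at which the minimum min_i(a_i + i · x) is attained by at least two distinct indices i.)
Roots: {-2, 0, 2, 4}

Each tropical root is a break point of the lower envelope of the lines y = a_i + i · x (there are 5 lines, with slopes 0, 1, ..., 4). Only the lines that attain the minimum somewhere contribute to roots; other lines are dominated. Here the surviving (envelope) indices are i = 4, i = 3, i = 2, i = 1, i = 0.
Intersections between consecutive envelope lines give the roots: for adjacent envelope indices i < j the intersection is x = (a_i − a_j) / (j − i). Reading off the sorted break points: {-2, 0, 2, 4}.
Verification: at each break x_0, at least two indices attain the minimum of min_i(a_i + i · x_0).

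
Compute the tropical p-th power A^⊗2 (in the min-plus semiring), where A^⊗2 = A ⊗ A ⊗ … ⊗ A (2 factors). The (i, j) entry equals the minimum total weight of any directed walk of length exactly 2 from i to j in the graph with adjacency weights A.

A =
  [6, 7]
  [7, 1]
A^⊗2 =
  [12, 8]
  [8, 2]

Each entry (A^⊗2)_ij equals the minimum over all length-2 walks i = v_0 → v_1 → … → v_2 = j of Σ_t A[v_t][v_{t+1}]. For example, for (i, j) = (0, 1) we minimise over 2 possible intermediate vertex sequences; the minimum is 8, attained along the walk 0 → 1 → 1.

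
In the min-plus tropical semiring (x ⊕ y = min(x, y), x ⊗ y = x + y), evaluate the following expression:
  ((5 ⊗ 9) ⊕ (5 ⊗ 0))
((5 ⊗ 9) ⊕ (5 ⊗ 0)) = 5

Expand innermost to outermost. Recall ⊕ takes the minimum of its arguments and ⊗ takes their sum. Working out the expression ((5 ⊗ 9) ⊕ (5 ⊗ 0)) gives 5.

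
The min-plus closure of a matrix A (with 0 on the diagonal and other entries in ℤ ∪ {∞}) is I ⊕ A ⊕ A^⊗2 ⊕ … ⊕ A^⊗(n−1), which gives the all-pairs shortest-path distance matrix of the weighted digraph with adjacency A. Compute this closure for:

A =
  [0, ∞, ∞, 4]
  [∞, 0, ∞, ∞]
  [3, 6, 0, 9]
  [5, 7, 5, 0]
Closure =
  [0, 11, 9, 4]
  [∞, 0, ∞, ∞]
  [3, 6, 0, 7]
  [5, 7, 5, 0]

This is the Floyd-Warshall all-pairs shortest-path computation. For each intermediate vertex k = 0, 1, …, 3, update dist[i][j] ← min(dist[i][j], dist[i][k] + dist[k][j]). The final matrix gives, for each (i, j), the minimum total weight of any directed path from i to j (possibly empty when i = j).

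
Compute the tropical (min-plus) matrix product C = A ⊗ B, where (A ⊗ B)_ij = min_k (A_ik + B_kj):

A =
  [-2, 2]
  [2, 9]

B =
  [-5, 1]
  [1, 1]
A ⊗ B =
  [-7, -1]
  [-3, 3]

Apply the min-plus product entry-by-entry:
  C[0][0] = min over k of (A[0][0] + B[0][0] = -2 + -5 = -7, A[0][1] + B[1][0] = 2 + 1 = 3) = -7 (attained at k = 0)
  C[0][1] = min over k of (A[0][0] + B[0][1] = -2 + 1 = -1, A[0][1] + B[1][1] = 2 + 1 = 3) = -1 (attained at k = 0)
  C[1][0] = min over k of (A[1][0] + B[0][0] = 2 + -5 = -3, A[1][1] + B[1][0] = 9 + 1 = 10) = -3 (attained at k = 0)
  C[1][1] = min over k of (A[1][0] + B[0][1] = 2 + 1 = 3, A[1][1] + B[1][1] = 9 + 1 = 10) = 3 (attained at k = 0)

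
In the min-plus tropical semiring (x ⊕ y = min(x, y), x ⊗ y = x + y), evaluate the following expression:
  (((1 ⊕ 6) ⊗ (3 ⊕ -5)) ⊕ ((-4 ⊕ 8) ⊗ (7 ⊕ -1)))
(((1 ⊕ 6) ⊗ (3 ⊕ -5)) ⊕ ((-4 ⊕ 8) ⊗ (7 ⊕ -1))) = -5

Expand innermost to outermost. Recall ⊕ takes the minimum of its arguments and ⊗ takes their sum. Working out the expression (((1 ⊕ 6) ⊗ (3 ⊕ -5)) ⊕ ((-4 ⊕ 8) ⊗ (7 ⊕ -1))) gives -5.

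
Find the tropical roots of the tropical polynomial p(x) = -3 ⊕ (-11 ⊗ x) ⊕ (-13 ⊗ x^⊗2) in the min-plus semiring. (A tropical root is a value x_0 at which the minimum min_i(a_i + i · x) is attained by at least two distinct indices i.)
Roots: {2, 8}

Each tropical root is a break point of the lower envelope of the lines y = a_i + i · x (there are 3 lines, with slopes 0, 1, ..., 2). Only the lines that attain the minimum somewhere contribute to roots; other lines are dominated. Here the surviving (envelope) indices are i = 2, i = 1, i = 0.
Intersections between consecutive envelope lines give the roots: for adjacent envelope indices i < j the intersection is x = (a_i − a_j) / (j − i). Reading off the sorted break points: {2, 8}.
Verification: at each break x_0, at least two indices attain the minimum of min_i(a_i + i · x_0).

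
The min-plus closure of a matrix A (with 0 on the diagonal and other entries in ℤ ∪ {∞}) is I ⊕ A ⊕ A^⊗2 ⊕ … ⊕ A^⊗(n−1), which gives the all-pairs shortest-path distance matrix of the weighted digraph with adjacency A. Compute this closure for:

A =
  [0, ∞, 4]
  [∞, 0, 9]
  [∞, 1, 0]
Closure =
  [0, 5, 4]
  [∞, 0, 9]
  [∞, 1, 0]

This is the Floyd-Warshall all-pairs shortest-path computation. For each intermediate vertex k = 0, 1, …, 2, update dist[i][j] ← min(dist[i][j], dist[i][k] + dist[k][j]). The final matrix gives, for each (i, j), the minimum total weight of any directed path from i to j (possibly empty when i = j).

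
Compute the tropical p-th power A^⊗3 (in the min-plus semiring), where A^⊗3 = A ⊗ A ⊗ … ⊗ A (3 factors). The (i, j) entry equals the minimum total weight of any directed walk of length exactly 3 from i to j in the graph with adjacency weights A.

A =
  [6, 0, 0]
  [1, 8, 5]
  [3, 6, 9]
A^⊗3 =
  [7, 1, 1]
  [2, 7, 6]
  [4, 7, 7]

Each entry (A^⊗3)_ij equals the minimum over all length-3 walks i = v_0 → v_1 → … → v_3 = j of Σ_t A[v_t][v_{t+1}]. For example, for (i, j) = (0, 2) we minimise over 9 possible intermediate vertex sequences; the minimum is 1, attained along the walk 0 → 1 → 0 → 2.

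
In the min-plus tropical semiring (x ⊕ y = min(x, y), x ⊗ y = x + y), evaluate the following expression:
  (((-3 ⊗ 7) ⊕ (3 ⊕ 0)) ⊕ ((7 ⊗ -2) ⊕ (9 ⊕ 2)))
(((-3 ⊗ 7) ⊕ (3 ⊕ 0)) ⊕ ((7 ⊗ -2) ⊕ (9 ⊕ 2))) = 0

Expand innermost to outermost. Recall ⊕ takes the minimum of its arguments and ⊗ takes their sum. Working out the expression (((-3 ⊗ 7) ⊕ (3 ⊕ 0)) ⊕ ((7 ⊗ -2) ⊕ (9 ⊕ 2))) gives 0.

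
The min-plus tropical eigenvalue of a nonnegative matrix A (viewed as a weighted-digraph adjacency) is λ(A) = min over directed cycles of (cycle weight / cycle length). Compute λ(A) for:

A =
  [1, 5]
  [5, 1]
λ(A) = 1

Enumerate directed cycles and compute their means (weight / length). Sample:
  cycle 0 → 0: weight = 1, length = 1, mean = 1/1 ≈ 1.000
  cycle 1 → 1: weight = 1, length = 1, mean = 1/1 ≈ 1.000
  cycle 0 → 1 → 0: weight = 10, length = 2, mean = 10/2 ≈ 5.000
  cycle 1 → 0 → 1: weight = 10, length = 2, mean = 10/2 ≈ 5.000
Minimum mean = 1.000, attained e.g. along the cycle 0 → 0 with weight 1 and length 1. So λ(A) = 1/1 = 1.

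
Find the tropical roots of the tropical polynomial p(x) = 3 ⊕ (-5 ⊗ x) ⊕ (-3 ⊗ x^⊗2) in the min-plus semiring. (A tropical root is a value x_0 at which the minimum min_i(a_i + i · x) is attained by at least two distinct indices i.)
Roots: {-2, 8}

Each tropical root is a break point of the lower envelope of the lines y = a_i + i · x (there are 3 lines, with slopes 0, 1, ..., 2). Only the lines that attain the minimum somewhere contribute to roots; other lines are dominated. Here the surviving (envelope) indices are i = 2, i = 1, i = 0.
Intersections between consecutive envelope lines give the roots: for adjacent envelope indices i < j the intersection is x = (a_i − a_j) / (j − i). Reading off the sorted break points: {-2, 8}.
Verification: at each break x_0, at least two indices attain the minimum of min_i(a_i + i · x_0).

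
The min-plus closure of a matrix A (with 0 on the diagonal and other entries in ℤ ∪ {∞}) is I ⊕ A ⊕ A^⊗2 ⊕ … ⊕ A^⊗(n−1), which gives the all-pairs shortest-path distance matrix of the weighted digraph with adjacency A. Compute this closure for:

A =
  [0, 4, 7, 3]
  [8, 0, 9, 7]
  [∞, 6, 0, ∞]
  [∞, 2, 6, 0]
Closure =
  [0, 4, 7, 3]
  [8, 0, 9, 7]
  [14, 6, 0, 13]
  [10, 2, 6, 0]

This is the Floyd-Warshall all-pairs shortest-path computation. For each intermediate vertex k = 0, 1, …, 3, update dist[i][j] ← min(dist[i][j], dist[i][k] + dist[k][j]). The final matrix gives, for each (i, j), the minimum total weight of any directed path from i to j (possibly empty when i = j).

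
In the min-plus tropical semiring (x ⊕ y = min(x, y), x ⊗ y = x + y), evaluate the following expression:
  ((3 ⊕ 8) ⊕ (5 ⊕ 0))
((3 ⊕ 8) ⊕ (5 ⊕ 0)) = 0

Expand innermost to outermost. Recall ⊕ takes the minimum of its arguments and ⊗ takes their sum. Working out the expression ((3 ⊕ 8) ⊕ (5 ⊕ 0)) gives 0.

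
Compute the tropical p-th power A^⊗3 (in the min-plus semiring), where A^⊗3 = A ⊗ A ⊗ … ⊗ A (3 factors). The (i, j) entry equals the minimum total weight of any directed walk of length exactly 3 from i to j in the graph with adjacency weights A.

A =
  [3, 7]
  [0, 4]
A^⊗3 =
  [9, 13]
  [6, 10]

Each entry (A^⊗3)_ij equals the minimum over all length-3 walks i = v_0 → v_1 → … → v_3 = j of Σ_t A[v_t][v_{t+1}]. For example, for (i, j) = (0, 1) we minimise over 4 possible intermediate vertex sequences; the minimum is 13, attained along the walk 0 → 0 → 0 → 1.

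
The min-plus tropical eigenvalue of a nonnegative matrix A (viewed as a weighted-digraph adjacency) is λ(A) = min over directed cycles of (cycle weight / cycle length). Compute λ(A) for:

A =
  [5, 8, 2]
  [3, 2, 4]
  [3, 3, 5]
λ(A) = 2

Enumerate directed cycles and compute their means (weight / length). Sample:
  cycle 0 → 0: weight = 5, length = 1, mean = 5/1 ≈ 5.000
  cycle 1 → 1: weight = 2, length = 1, mean = 2/1 ≈ 2.000
  cycle 2 → 2: weight = 5, length = 1, mean = 5/1 ≈ 5.000
  cycle 0 → 1 → 0: weight = 11, length = 2, mean = 11/2 ≈ 5.500
  cycle 0 → 2 → 0: weight = 5, length = 2, mean = 5/2 ≈ 2.500
  cycle 1 → 0 → 1: weight = 11, length = 2, mean = 11/2 ≈ 5.500
Minimum mean = 2.000, attained e.g. along the cycle 1 → 1 with weight 2 and length 1. So λ(A) = 2/1 = 2.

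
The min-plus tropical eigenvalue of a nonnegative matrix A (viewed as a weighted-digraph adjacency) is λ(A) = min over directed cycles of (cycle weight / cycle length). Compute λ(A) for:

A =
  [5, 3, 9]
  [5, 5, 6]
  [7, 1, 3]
λ(A) = 3

Enumerate directed cycles and compute their means (weight / length). Sample:
  cycle 0 → 0: weight = 5, length = 1, mean = 5/1 ≈ 5.000
  cycle 1 → 1: weight = 5, length = 1, mean = 5/1 ≈ 5.000
  cycle 2 → 2: weight = 3, length = 1, mean = 3/1 ≈ 3.000
  cycle 0 → 1 → 0: weight = 8, length = 2, mean = 8/2 ≈ 4.000
  cycle 0 → 2 → 0: weight = 16, length = 2, mean = 16/2 ≈ 8.000
  cycle 1 → 0 → 1: weight = 8, length = 2, mean = 8/2 ≈ 4.000
Minimum mean = 3.000, attained e.g. along the cycle 2 → 2 with weight 3 and length 1. So λ(A) = 3/1 = 3.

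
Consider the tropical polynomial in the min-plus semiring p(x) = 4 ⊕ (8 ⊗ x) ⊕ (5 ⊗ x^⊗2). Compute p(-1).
p(-1) = 3

A tropical monomial a ⊗ x^⊗i evaluates to a + i · x. Evaluating each term at x = -1:
  Term 0 contributes 4 + 0 · -1 = 4
  Term 1 contributes 8 + 1 · -1 = 7
  Term 2 contributes 5 + 2 · -1 = 3
p(-1) = ⊕ of these = min[4, 7, 3] = 3.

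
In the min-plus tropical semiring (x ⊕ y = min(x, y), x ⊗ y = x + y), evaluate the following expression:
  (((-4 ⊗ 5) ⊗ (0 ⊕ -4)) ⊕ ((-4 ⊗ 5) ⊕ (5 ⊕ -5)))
(((-4 ⊗ 5) ⊗ (0 ⊕ -4)) ⊕ ((-4 ⊗ 5) ⊕ (5 ⊕ -5))) = -5

Expand innermost to outermost. Recall ⊕ takes the minimum of its arguments and ⊗ takes their sum. Working out the expression (((-4 ⊗ 5) ⊗ (0 ⊕ -4)) ⊕ ((-4 ⊗ 5) ⊕ (5 ⊕ -5))) gives -5.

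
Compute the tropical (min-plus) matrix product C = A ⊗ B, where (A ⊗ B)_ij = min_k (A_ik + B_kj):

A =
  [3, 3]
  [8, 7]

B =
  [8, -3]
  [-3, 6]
A ⊗ B =
  [0, 0]
  [4, 5]

Apply the min-plus product entry-by-entry:
  C[0][0] = min over k of (A[0][0] + B[0][0] = 3 + 8 = 11, A[0][1] + B[1][0] = 3 + -3 = 0) = 0 (attained at k = 1)
  C[0][1] = min over k of (A[0][0] + B[0][1] = 3 + -3 = 0, A[0][1] + B[1][1] = 3 + 6 = 9) = 0 (attained at k = 0)
  C[1][0] = min over k of (A[1][0] + B[0][0] = 8 + 8 = 16, A[1][1] + B[1][0] = 7 + -3 = 4) = 4 (attained at k = 1)
  C[1][1] = min over k of (A[1][0] + B[0][1] = 8 + -3 = 5, A[1][1] + B[1][1] = 7 + 6 = 13) = 5 (attained at k = 0)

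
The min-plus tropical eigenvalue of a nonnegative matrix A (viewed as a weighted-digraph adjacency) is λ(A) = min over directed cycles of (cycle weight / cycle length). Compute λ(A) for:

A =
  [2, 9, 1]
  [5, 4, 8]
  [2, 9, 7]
λ(A) = 3/2

Enumerate directed cycles and compute their means (weight / length). Sample:
  cycle 0 → 0: weight = 2, length = 1, mean = 2/1 ≈ 2.000
  cycle 1 → 1: weight = 4, length = 1, mean = 4/1 ≈ 4.000
  cycle 2 → 2: weight = 7, length = 1, mean = 7/1 ≈ 7.000
  cycle 0 → 1 → 0: weight = 14, length = 2, mean = 14/2 ≈ 7.000
  cycle 0 → 2 → 0: weight = 3, length = 2, mean = 3/2 ≈ 1.500
  cycle 1 → 0 → 1: weight = 14, length = 2, mean = 14/2 ≈ 7.000
Minimum mean = 1.500, attained e.g. along the cycle 0 → 2 → 0 with weight 3 and length 2. So λ(A) = 3/2 = 3/2.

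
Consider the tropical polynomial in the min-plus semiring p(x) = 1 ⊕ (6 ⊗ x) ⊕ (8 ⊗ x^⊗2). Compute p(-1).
p(-1) = 1

A tropical monomial a ⊗ x^⊗i evaluates to a + i · x. Evaluating each term at x = -1:
  Term 0 contributes 1 + 0 · -1 = 1
  Term 1 contributes 6 + 1 · -1 = 5
  Term 2 contributes 8 + 2 · -1 = 6
p(-1) = ⊕ of these = min[1, 5, 6] = 1.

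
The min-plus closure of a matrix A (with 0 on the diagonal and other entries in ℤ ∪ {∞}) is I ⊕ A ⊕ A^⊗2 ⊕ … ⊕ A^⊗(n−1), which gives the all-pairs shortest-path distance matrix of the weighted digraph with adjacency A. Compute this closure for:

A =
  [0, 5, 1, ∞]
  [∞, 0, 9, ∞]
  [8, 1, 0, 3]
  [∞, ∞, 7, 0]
Closure =
  [0, 2, 1, 4]
  [17, 0, 9, 12]
  [8, 1, 0, 3]
  [15, 8, 7, 0]

This is the Floyd-Warshall all-pairs shortest-path computation. For each intermediate vertex k = 0, 1, …, 3, update dist[i][j] ← min(dist[i][j], dist[i][k] + dist[k][j]). The final matrix gives, for each (i, j), the minimum total weight of any directed path from i to j (possibly empty when i = j).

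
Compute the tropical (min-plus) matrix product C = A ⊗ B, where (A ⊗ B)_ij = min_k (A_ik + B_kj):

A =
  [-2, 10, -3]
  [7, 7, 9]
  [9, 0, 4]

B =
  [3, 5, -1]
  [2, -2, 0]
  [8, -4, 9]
A ⊗ B =
  [1, -7, -3]
  [9, 5, 6]
  [2, -2, 0]

Apply the min-plus product entry-by-entry:
  C[0][0] = min over k of (A[0][0] + B[0][0] = -2 + 3 = 1, A[0][1] + B[1][0] = 10 + 2 = 12, A[0][2] + B[2][0] = -3 + 8 = 5) = 1 (attained at k = 0)
  C[0][1] = min over k of (A[0][0] + B[0][1] = -2 + 5 = 3, A[0][1] + B[1][1] = 10 + -2 = 8, A[0][2] + B[2][1] = -3 + -4 = -7) = -7 (attained at k = 2)
  C[0][2] = min over k of (A[0][0] + B[0][2] = -2 + -1 = -3, A[0][1] + B[1][2] = 10 + 0 = 10, A[0][2] + B[2][2] = -3 + 9 = 6) = -3 (attained at k = 0)
  C[1][0] = min over k of (A[1][0] + B[0][0] = 7 + 3 = 10, A[1][1] + B[1][0] = 7 + 2 = 9, A[1][2] + B[2][0] = 9 + 8 = 17) = 9 (attained at k = 1)
  C[1][1] = min over k of (A[1][0] + B[0][1] = 7 + 5 = 12, A[1][1] + B[1][1] = 7 + -2 = 5, A[1][2] + B[2][1] = 9 + -4 = 5) = 5 (attained at k = 1)
  C[1][2] = min over k of (A[1][0] + B[0][2] = 7 + -1 = 6, A[1][1] + B[1][2] = 7 + 0 = 7, A[1][2] + B[2][2] = 9 + 9 = 18) = 6 (attained at k = 0)
  C[2][0] = min over k of (A[2][0] + B[0][0] = 9 + 3 = 12, A[2][1] + B[1][0] = 0 + 2 = 2, A[2][2] + B[2][0] = 4 + 8 = 12) = 2 (attained at k = 1)
  C[2][1] = min over k of (A[2][0] + B[0][1] = 9 + 5 = 14, A[2][1] + B[1][1] = 0 + -2 = -2, A[2][2] + B[2][1] = 4 + -4 = 0) = -2 (attained at k = 1)
  C[2][2] = min over k of (A[2][0] + B[0][2] = 9 + -1 = 8, A[2][1] + B[1][2] = 0 + 0 = 0, A[2][2] + B[2][2] = 4 + 9 = 13) = 0 (attained at k = 1)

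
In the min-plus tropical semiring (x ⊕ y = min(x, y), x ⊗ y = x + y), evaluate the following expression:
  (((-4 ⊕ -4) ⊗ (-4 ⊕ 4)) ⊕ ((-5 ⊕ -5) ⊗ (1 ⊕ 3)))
(((-4 ⊕ -4) ⊗ (-4 ⊕ 4)) ⊕ ((-5 ⊕ -5) ⊗ (1 ⊕ 3))) = -8

Expand innermost to outermost. Recall ⊕ takes the minimum of its arguments and ⊗ takes their sum. Working out the expression (((-4 ⊕ -4) ⊗ (-4 ⊕ 4)) ⊕ ((-5 ⊕ -5) ⊗ (1 ⊕ 3))) gives -8.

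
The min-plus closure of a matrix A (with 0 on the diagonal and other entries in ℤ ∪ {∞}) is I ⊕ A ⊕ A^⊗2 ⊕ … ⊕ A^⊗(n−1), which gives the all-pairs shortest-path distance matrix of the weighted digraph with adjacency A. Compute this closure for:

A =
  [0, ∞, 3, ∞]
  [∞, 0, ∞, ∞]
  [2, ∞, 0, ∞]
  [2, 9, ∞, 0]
Closure =
  [0, ∞, 3, ∞]
  [∞, 0, ∞, ∞]
  [2, ∞, 0, ∞]
  [2, 9, 5, 0]

This is the Floyd-Warshall all-pairs shortest-path computation. For each intermediate vertex k = 0, 1, …, 3, update dist[i][j] ← min(dist[i][j], dist[i][k] + dist[k][j]). The final matrix gives, for each (i, j), the minimum total weight of any directed path from i to j (possibly empty when i = j).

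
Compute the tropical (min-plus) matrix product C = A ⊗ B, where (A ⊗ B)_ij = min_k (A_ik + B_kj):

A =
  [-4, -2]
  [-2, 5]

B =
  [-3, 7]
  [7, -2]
A ⊗ B =
  [-7, -4]
  [-5, 3]

Apply the min-plus product entry-by-entry:
  C[0][0] = min over k of (A[0][0] + B[0][0] = -4 + -3 = -7, A[0][1] + B[1][0] = -2 + 7 = 5) = -7 (attained at k = 0)
  C[0][1] = min over k of (A[0][0] + B[0][1] = -4 + 7 = 3, A[0][1] + B[1][1] = -2 + -2 = -4) = -4 (attained at k = 1)
  C[1][0] = min over k of (A[1][0] + B[0][0] = -2 + -3 = -5, A[1][1] + B[1][0] = 5 + 7 = 12) = -5 (attained at k = 0)
  C[1][1] = min over k of (A[1][0] + B[0][1] = -2 + 7 = 5, A[1][1] + B[1][1] = 5 + -2 = 3) = 3 (attained at k = 1)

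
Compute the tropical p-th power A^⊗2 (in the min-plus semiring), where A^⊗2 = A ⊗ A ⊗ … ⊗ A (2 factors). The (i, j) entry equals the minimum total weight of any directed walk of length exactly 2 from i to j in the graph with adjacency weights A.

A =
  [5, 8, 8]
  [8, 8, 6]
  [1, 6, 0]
A^⊗2 =
  [9, 13, 8]
  [7, 12, 6]
  [1, 6, 0]

Each entry (A^⊗2)_ij equals the minimum over all length-2 walks i = v_0 → v_1 → … → v_2 = j of Σ_t A[v_t][v_{t+1}]. For example, for (i, j) = (0, 2) we minimise over 3 possible intermediate vertex sequences; the minimum is 8, attained along the walk 0 → 2 → 2.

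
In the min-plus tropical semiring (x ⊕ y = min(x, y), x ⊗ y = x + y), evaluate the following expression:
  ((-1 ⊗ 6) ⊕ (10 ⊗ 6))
((-1 ⊗ 6) ⊕ (10 ⊗ 6)) = 5

Expand innermost to outermost. Recall ⊕ takes the minimum of its arguments and ⊗ takes their sum. Working out the expression ((-1 ⊗ 6) ⊕ (10 ⊗ 6)) gives 5.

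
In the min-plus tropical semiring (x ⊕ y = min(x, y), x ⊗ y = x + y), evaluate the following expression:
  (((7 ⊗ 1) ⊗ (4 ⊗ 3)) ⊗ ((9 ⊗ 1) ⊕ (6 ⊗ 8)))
(((7 ⊗ 1) ⊗ (4 ⊗ 3)) ⊗ ((9 ⊗ 1) ⊕ (6 ⊗ 8))) = 25

Expand innermost to outermost. Recall ⊕ takes the minimum of its arguments and ⊗ takes their sum. Working out the expression (((7 ⊗ 1) ⊗ (4 ⊗ 3)) ⊗ ((9 ⊗ 1) ⊕ (6 ⊗ 8))) gives 25.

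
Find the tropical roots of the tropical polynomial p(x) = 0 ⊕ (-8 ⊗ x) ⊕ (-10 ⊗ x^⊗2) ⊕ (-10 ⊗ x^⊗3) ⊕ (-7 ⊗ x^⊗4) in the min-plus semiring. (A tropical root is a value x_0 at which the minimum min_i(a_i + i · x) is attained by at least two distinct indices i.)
Roots: {-3, 0, 2, 8}

Each tropical root is a break point of the lower envelope of the lines y = a_i + i · x (there are 5 lines, with slopes 0, 1, ..., 4). Only the lines that attain the minimum somewhere contribute to roots; other lines are dominated. Here the surviving (envelope) indices are i = 4, i = 3, i = 2, i = 1, i = 0.
Intersections between consecutive envelope lines give the roots: for adjacent envelope indices i < j the intersection is x = (a_i − a_j) / (j − i). Reading off the sorted break points: {-3, 0, 2, 8}.
Verification: at each break x_0, at least two indices attain the minimum of min_i(a_i + i · x_0).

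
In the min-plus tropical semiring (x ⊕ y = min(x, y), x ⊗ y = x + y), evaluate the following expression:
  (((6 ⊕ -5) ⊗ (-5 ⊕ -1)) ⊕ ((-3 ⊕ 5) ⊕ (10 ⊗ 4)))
(((6 ⊕ -5) ⊗ (-5 ⊕ -1)) ⊕ ((-3 ⊕ 5) ⊕ (10 ⊗ 4))) = -10

Expand innermost to outermost. Recall ⊕ takes the minimum of its arguments and ⊗ takes their sum. Working out the expression (((6 ⊕ -5) ⊗ (-5 ⊕ -1)) ⊕ ((-3 ⊕ 5) ⊕ (10 ⊗ 4))) gives -10.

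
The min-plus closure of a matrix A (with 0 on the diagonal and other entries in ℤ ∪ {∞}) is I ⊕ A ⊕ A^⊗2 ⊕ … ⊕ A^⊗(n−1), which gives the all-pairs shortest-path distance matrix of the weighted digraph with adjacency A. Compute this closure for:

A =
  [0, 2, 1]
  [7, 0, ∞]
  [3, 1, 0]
Closure =
  [0, 2, 1]
  [7, 0, 8]
  [3, 1, 0]

This is the Floyd-Warshall all-pairs shortest-path computation. For each intermediate vertex k = 0, 1, …, 2, update dist[i][j] ← min(dist[i][j], dist[i][k] + dist[k][j]). The final matrix gives, for each (i, j), the minimum total weight of any directed path from i to j (possibly empty when i = j).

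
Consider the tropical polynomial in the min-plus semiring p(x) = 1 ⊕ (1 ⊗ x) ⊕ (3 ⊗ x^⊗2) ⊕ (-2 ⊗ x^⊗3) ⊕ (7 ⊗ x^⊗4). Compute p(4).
p(4) = 1

A tropical monomial a ⊗ x^⊗i evaluates to a + i · x. Evaluating each term at x = 4:
  Term 0 contributes 1 + 0 · 4 = 1
  Term 1 contributes 1 + 1 · 4 = 5
  Term 2 contributes 3 + 2 · 4 = 11
  Term 3 contributes -2 + 3 · 4 = 10
  Term 4 contributes 7 + 4 · 4 = 23
p(4) = ⊕ of these = min[1, 5, 11, 10, 23] = 1.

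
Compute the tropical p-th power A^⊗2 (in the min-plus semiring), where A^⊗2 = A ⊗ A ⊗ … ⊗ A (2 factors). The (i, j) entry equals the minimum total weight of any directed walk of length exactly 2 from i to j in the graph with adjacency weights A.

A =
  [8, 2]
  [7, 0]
A^⊗2 =
  [9, 2]
  [7, 0]

Each entry (A^⊗2)_ij equals the minimum over all length-2 walks i = v_0 → v_1 → … → v_2 = j of Σ_t A[v_t][v_{t+1}]. For example, for (i, j) = (0, 1) we minimise over 2 possible intermediate vertex sequences; the minimum is 2, attained along the walk 0 → 1 → 1.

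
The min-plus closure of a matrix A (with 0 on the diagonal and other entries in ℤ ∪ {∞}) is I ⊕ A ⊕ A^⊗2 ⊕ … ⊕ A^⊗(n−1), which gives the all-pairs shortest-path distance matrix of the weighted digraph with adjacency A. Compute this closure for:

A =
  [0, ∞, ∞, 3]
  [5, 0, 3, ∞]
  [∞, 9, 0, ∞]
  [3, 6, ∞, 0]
Closure =
  [0, 9, 12, 3]
  [5, 0, 3, 8]
  [14, 9, 0, 17]
  [3, 6, 9, 0]

This is the Floyd-Warshall all-pairs shortest-path computation. For each intermediate vertex k = 0, 1, …, 3, update dist[i][j] ← min(dist[i][j], dist[i][k] + dist[k][j]). The final matrix gives, for each (i, j), the minimum total weight of any directed path from i to j (possibly empty when i = j).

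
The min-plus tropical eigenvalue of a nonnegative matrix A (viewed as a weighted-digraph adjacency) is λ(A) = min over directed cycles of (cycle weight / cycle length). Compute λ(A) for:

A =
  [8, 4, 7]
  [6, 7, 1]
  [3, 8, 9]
λ(A) = 8/3

Enumerate directed cycles and compute their means (weight / length). Sample:
  cycle 0 → 0: weight = 8, length = 1, mean = 8/1 ≈ 8.000
  cycle 1 → 1: weight = 7, length = 1, mean = 7/1 ≈ 7.000
  cycle 2 → 2: weight = 9, length = 1, mean = 9/1 ≈ 9.000
  cycle 0 → 1 → 0: weight = 10, length = 2, mean = 10/2 ≈ 5.000
  cycle 0 → 2 → 0: weight = 10, length = 2, mean = 10/2 ≈ 5.000
  cycle 1 → 0 → 1: weight = 10, length = 2, mean = 10/2 ≈ 5.000
Minimum mean = 2.667, attained e.g. along the cycle 0 → 1 → 2 → 0 with weight 8 and length 3. So λ(A) = 8/3 = 8/3.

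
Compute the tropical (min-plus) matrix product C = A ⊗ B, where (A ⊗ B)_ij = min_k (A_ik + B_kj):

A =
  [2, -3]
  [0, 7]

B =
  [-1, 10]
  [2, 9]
A ⊗ B =
  [-1, 6]
  [-1, 10]

Apply the min-plus product entry-by-entry:
  C[0][0] = min over k of (A[0][0] + B[0][0] = 2 + -1 = 1, A[0][1] + B[1][0] = -3 + 2 = -1) = -1 (attained at k = 1)
  C[0][1] = min over k of (A[0][0] + B[0][1] = 2 + 10 = 12, A[0][1] + B[1][1] = -3 + 9 = 6) = 6 (attained at k = 1)
  C[1][0] = min over k of (A[1][0] + B[0][0] = 0 + -1 = -1, A[1][1] + B[1][0] = 7 + 2 = 9) = -1 (attained at k = 0)
  C[1][1] = min over k of (A[1][0] + B[0][1] = 0 + 10 = 10, A[1][1] + B[1][1] = 7 + 9 = 16) = 10 (attained at k = 0)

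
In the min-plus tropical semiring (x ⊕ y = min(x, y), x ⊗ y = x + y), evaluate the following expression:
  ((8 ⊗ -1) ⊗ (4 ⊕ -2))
((8 ⊗ -1) ⊗ (4 ⊕ -2)) = 5

Expand innermost to outermost. Recall ⊕ takes the minimum of its arguments and ⊗ takes their sum. Working out the expression ((8 ⊗ -1) ⊗ (4 ⊕ -2)) gives 5.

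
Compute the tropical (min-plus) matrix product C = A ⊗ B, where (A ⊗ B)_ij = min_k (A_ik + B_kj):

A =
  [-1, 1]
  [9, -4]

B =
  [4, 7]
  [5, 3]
A ⊗ B =
  [3, 4]
  [1, -1]

Apply the min-plus product entry-by-entry:
  C[0][0] = min over k of (A[0][0] + B[0][0] = -1 + 4 = 3, A[0][1] + B[1][0] = 1 + 5 = 6) = 3 (attained at k = 0)
  C[0][1] = min over k of (A[0][0] + B[0][1] = -1 + 7 = 6, A[0][1] + B[1][1] = 1 + 3 = 4) = 4 (attained at k = 1)
  C[1][0] = min over k of (A[1][0] + B[0][0] = 9 + 4 = 13, A[1][1] + B[1][0] = -4 + 5 = 1) = 1 (attained at k = 1)
  C[1][1] = min over k of (A[1][0] + B[0][1] = 9 + 7 = 16, A[1][1] + B[1][1] = -4 + 3 = -1) = -1 (attained at k = 1)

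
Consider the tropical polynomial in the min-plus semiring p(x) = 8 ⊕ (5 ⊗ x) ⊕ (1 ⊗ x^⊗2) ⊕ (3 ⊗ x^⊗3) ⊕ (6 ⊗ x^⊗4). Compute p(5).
p(5) = 8

A tropical monomial a ⊗ x^⊗i evaluates to a + i · x. Evaluating each term at x = 5:
  Term 0 contributes 8 + 0 · 5 = 8
  Term 1 contributes 5 + 1 · 5 = 10
  Term 2 contributes 1 + 2 · 5 = 11
  Term 3 contributes 3 + 3 · 5 = 18
  Term 4 contributes 6 + 4 · 5 = 26
p(5) = ⊕ of these = min[8, 10, 11, 18, 26] = 8.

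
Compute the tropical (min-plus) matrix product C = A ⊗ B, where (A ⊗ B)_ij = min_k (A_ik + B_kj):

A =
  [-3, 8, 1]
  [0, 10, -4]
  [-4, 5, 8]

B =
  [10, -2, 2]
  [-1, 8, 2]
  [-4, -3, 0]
A ⊗ B =
  [-3, -5, -1]
  [-8, -7, -4]
  [4, -6, -2]

Apply the min-plus product entry-by-entry:
  C[0][0] = min over k of (A[0][0] + B[0][0] = -3 + 10 = 7, A[0][1] + B[1][0] = 8 + -1 = 7, A[0][2] + B[2][0] = 1 + -4 = -3) = -3 (attained at k = 2)
  C[0][1] = min over k of (A[0][0] + B[0][1] = -3 + -2 = -5, A[0][1] + B[1][1] = 8 + 8 = 16, A[0][2] + B[2][1] = 1 + -3 = -2) = -5 (attained at k = 0)
  C[0][2] = min over k of (A[0][0] + B[0][2] = -3 + 2 = -1, A[0][1] + B[1][2] = 8 + 2 = 10, A[0][2] + B[2][2] = 1 + 0 = 1) = -1 (attained at k = 0)
  C[1][0] = min over k of (A[1][0] + B[0][0] = 0 + 10 = 10, A[1][1] + B[1][0] = 10 + -1 = 9, A[1][2] + B[2][0] = -4 + -4 = -8) = -8 (attained at k = 2)
  C[1][1] = min over k of (A[1][0] + B[0][1] = 0 + -2 = -2, A[1][1] + B[1][1] = 10 + 8 = 18, A[1][2] + B[2][1] = -4 + -3 = -7) = -7 (attained at k = 2)
  C[1][2] = min over k of (A[1][0] + B[0][2] = 0 + 2 = 2, A[1][1] + B[1][2] = 10 + 2 = 12, A[1][2] + B[2][2] = -4 + 0 = -4) = -4 (attained at k = 2)
  C[2][0] = min over k of (A[2][0] + B[0][0] = -4 + 10 = 6, A[2][1] + B[1][0] = 5 + -1 = 4, A[2][2] + B[2][0] = 8 + -4 = 4) = 4 (attained at k = 1)
  C[2][1] = min over k of (A[2][0] + B[0][1] = -4 + -2 = -6, A[2][1] + B[1][1] = 5 + 8 = 13, A[2][2] + B[2][1] = 8 + -3 = 5) = -6 (attained at k = 0)
  C[2][2] = min over k of (A[2][0] + B[0][2] = -4 + 2 = -2, A[2][1] + B[1][2] = 5 + 2 = 7, A[2][2] + B[2][2] = 8 + 0 = 8) = -2 (attained at k = 0)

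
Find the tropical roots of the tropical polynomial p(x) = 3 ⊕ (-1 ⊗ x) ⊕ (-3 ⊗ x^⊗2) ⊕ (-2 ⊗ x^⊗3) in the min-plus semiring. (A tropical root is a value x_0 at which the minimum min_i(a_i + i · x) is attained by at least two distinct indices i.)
Roots: {-1, 2, 4}

Each tropical root is a break point of the lower envelope of the lines y = a_i + i · x (there are 4 lines, with slopes 0, 1, ..., 3). Only the lines that attain the minimum somewhere contribute to roots; other lines are dominated. Here the surviving (envelope) indices are i = 3, i = 2, i = 1, i = 0.
Intersections between consecutive envelope lines give the roots: for adjacent envelope indices i < j the intersection is x = (a_i − a_j) / (j − i). Reading off the sorted break points: {-1, 2, 4}.
Verification: at each break x_0, at least two indices attain the minimum of min_i(a_i + i · x_0).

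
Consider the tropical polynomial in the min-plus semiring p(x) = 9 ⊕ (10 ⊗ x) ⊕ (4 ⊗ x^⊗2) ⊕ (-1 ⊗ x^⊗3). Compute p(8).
p(8) = 9

A tropical monomial a ⊗ x^⊗i evaluates to a + i · x. Evaluating each term at x = 8:
  Term 0 contributes 9 + 0 · 8 = 9
  Term 1 contributes 10 + 1 · 8 = 18
  Term 2 contributes 4 + 2 · 8 = 20
  Term 3 contributes -1 + 3 · 8 = 23
p(8) = ⊕ of these = min[9, 18, 20, 23] = 9.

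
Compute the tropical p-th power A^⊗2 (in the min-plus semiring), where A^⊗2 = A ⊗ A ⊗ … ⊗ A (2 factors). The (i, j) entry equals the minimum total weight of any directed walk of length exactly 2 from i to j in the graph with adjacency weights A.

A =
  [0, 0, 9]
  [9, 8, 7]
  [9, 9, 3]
A^⊗2 =
  [0, 0, 7]
  [9, 9, 10]
  [9, 9, 6]

Each entry (A^⊗2)_ij equals the minimum over all length-2 walks i = v_0 → v_1 → … → v_2 = j of Σ_t A[v_t][v_{t+1}]. For example, for (i, j) = (0, 2) we minimise over 3 possible intermediate vertex sequences; the minimum is 7, attained along the walk 0 → 1 → 2.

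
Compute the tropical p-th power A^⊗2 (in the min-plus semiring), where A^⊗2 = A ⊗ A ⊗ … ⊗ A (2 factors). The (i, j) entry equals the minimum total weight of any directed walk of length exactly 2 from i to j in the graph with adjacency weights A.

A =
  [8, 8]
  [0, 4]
A^⊗2 =
  [8, 12]
  [4, 8]

Each entry (A^⊗2)_ij equals the minimum over all length-2 walks i = v_0 → v_1 → … → v_2 = j of Σ_t A[v_t][v_{t+1}]. For example, for (i, j) = (0, 1) we minimise over 2 possible intermediate vertex sequences; the minimum is 12, attained along the walk 0 → 1 → 1.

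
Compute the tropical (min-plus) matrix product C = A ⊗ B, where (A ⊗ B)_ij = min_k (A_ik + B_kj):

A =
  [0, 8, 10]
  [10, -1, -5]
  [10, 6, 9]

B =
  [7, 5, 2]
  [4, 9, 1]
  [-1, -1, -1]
A ⊗ B =
  [7, 5, 2]
  [-6, -6, -6]
  [8, 8, 7]

Apply the min-plus product entry-by-entry:
  C[0][0] = min over k of (A[0][0] + B[0][0] = 0 + 7 = 7, A[0][1] + B[1][0] = 8 + 4 = 12, A[0][2] + B[2][0] = 10 + -1 = 9) = 7 (attained at k = 0)
  C[0][1] = min over k of (A[0][0] + B[0][1] = 0 + 5 = 5, A[0][1] + B[1][1] = 8 + 9 = 17, A[0][2] + B[2][1] = 10 + -1 = 9) = 5 (attained at k = 0)
  C[0][2] = min over k of (A[0][0] + B[0][2] = 0 + 2 = 2, A[0][1] + B[1][2] = 8 + 1 = 9, A[0][2] + B[2][2] = 10 + -1 = 9) = 2 (attained at k = 0)
  C[1][0] = min over k of (A[1][0] + B[0][0] = 10 + 7 = 17, A[1][1] + B[1][0] = -1 + 4 = 3, A[1][2] + B[2][0] = -5 + -1 = -6) = -6 (attained at k = 2)
  C[1][1] = min over k of (A[1][0] + B[0][1] = 10 + 5 = 15, A[1][1] + B[1][1] = -1 + 9 = 8, A[1][2] + B[2][1] = -5 + -1 = -6) = -6 (attained at k = 2)
  C[1][2] = min over k of (A[1][0] + B[0][2] = 10 + 2 = 12, A[1][1] + B[1][2] = -1 + 1 = 0, A[1][2] + B[2][2] = -5 + -1 = -6) = -6 (attained at k = 2)
  C[2][0] = min over k of (A[2][0] + B[0][0] = 10 + 7 = 17, A[2][1] + B[1][0] = 6 + 4 = 10, A[2][2] + B[2][0] = 9 + -1 = 8) = 8 (attained at k = 2)
  C[2][1] = min over k of (A[2][0] + B[0][1] = 10 + 5 = 15, A[2][1] + B[1][1] = 6 + 9 = 15, A[2][2] + B[2][1] = 9 + -1 = 8) = 8 (attained at k = 2)
  C[2][2] = min over k of (A[2][0] + B[0][2] = 10 + 2 = 12, A[2][1] + B[1][2] = 6 + 1 = 7, A[2][2] + B[2][2] = 9 + -1 = 8) = 7 (attained at k = 1)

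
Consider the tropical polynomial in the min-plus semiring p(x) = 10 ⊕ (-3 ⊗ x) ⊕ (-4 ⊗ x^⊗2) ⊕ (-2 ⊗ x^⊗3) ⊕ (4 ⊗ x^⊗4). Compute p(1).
p(1) = -2

A tropical monomial a ⊗ x^⊗i evaluates to a + i · x. Evaluating each term at x = 1:
  Term 0 contributes 10 + 0 · 1 = 10
  Term 1 contributes -3 + 1 · 1 = -2
  Term 2 contributes -4 + 2 · 1 = -2
  Term 3 contributes -2 + 3 · 1 = 1
  Term 4 contributes 4 + 4 · 1 = 8
p(1) = ⊕ of these = min[10, -2, -2, 1, 8] = -2.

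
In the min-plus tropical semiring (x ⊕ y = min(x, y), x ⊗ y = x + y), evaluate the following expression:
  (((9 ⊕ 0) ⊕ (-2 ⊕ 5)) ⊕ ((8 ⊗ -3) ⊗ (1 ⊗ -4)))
(((9 ⊕ 0) ⊕ (-2 ⊕ 5)) ⊕ ((8 ⊗ -3) ⊗ (1 ⊗ -4))) = -2

Expand innermost to outermost. Recall ⊕ takes the minimum of its arguments and ⊗ takes their sum. Working out the expression (((9 ⊕ 0) ⊕ (-2 ⊕ 5)) ⊕ ((8 ⊗ -3) ⊗ (1 ⊗ -4))) gives -2.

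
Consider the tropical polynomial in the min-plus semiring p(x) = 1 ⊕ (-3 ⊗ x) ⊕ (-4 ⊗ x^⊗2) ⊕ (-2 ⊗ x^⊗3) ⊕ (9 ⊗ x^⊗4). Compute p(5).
p(5) = 1

A tropical monomial a ⊗ x^⊗i evaluates to a + i · x. Evaluating each term at x = 5:
  Term 0 contributes 1 + 0 · 5 = 1
  Term 1 contributes -3 + 1 · 5 = 2
  Term 2 contributes -4 + 2 · 5 = 6
  Term 3 contributes -2 + 3 · 5 = 13
  Term 4 contributes 9 + 4 · 5 = 29
p(5) = ⊕ of these = min[1, 2, 6, 13, 29] = 1.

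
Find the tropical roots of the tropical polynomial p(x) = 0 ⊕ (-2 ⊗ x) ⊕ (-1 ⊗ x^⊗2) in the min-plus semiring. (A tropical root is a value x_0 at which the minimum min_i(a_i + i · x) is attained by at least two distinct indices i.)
Roots: {-1, 2}

Each tropical root is a break point of the lower envelope of the lines y = a_i + i · x (there are 3 lines, with slopes 0, 1, ..., 2). Only the lines that attain the minimum somewhere contribute to roots; other lines are dominated. Here the surviving (envelope) indices are i = 2, i = 1, i = 0.
Intersections between consecutive envelope lines give the roots: for adjacent envelope indices i < j the intersection is x = (a_i − a_j) / (j − i). Reading off the sorted break points: {-1, 2}.
Verification: at each break x_0, at least two indices attain the minimum of min_i(a_i + i · x_0).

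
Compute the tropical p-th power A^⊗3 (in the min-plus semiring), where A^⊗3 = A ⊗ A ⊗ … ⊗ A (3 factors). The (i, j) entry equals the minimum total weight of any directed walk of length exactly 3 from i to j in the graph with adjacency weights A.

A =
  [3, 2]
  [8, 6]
A^⊗3 =
  [9, 8]
  [14, 13]

Each entry (A^⊗3)_ij equals the minimum over all length-3 walks i = v_0 → v_1 → … → v_3 = j of Σ_t A[v_t][v_{t+1}]. For example, for (i, j) = (0, 1) we minimise over 4 possible intermediate vertex sequences; the minimum is 8, attained along the walk 0 → 0 → 0 → 1.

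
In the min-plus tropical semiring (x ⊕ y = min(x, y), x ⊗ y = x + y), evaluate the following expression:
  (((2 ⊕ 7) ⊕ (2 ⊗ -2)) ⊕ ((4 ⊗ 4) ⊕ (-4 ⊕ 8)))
(((2 ⊕ 7) ⊕ (2 ⊗ -2)) ⊕ ((4 ⊗ 4) ⊕ (-4 ⊕ 8))) = -4

Expand innermost to outermost. Recall ⊕ takes the minimum of its arguments and ⊗ takes their sum. Working out the expression (((2 ⊕ 7) ⊕ (2 ⊗ -2)) ⊕ ((4 ⊗ 4) ⊕ (-4 ⊕ 8))) gives -4.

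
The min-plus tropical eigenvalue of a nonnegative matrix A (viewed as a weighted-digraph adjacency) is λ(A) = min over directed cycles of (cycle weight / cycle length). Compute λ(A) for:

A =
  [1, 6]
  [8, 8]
λ(A) = 1

Enumerate directed cycles and compute their means (weight / length). Sample:
  cycle 0 → 0: weight = 1, length = 1, mean = 1/1 ≈ 1.000
  cycle 1 → 1: weight = 8, length = 1, mean = 8/1 ≈ 8.000
  cycle 0 → 1 → 0: weight = 14, length = 2, mean = 14/2 ≈ 7.000
  cycle 1 → 0 → 1: weight = 14, length = 2, mean = 14/2 ≈ 7.000
Minimum mean = 1.000, attained e.g. along the cycle 0 → 0 with weight 1 and length 1. So λ(A) = 1/1 = 1.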